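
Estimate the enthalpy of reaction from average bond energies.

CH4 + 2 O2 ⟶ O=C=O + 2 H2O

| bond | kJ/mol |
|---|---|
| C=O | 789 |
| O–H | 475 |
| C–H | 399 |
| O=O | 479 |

ΔH ≈ −924 kJ

Bonds broken (reactants):
  C–H: 4 × 399 = 1596
  O=O: 2 × 479 = 958
  Σ(broken) = 2554 kJ
Bonds formed (products):
  C=O: 2 × 789 = 1578
  O–H: 4 × 475 = 1900
  Σ(formed) = 3478 kJ
ΔH = Σ(broken) − Σ(formed) = 2554 − 3478 = −924 kJ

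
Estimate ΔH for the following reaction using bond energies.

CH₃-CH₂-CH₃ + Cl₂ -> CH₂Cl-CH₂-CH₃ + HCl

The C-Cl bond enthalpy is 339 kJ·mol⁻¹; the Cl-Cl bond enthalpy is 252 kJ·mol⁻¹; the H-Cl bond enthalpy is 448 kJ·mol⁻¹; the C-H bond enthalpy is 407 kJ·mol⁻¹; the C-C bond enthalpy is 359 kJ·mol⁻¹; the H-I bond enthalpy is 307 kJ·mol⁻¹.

Bonds broken (reactants):
  C-C: 2 × 359 = 718
  C-H: 8 × 407 = 3256
  Cl-Cl: 1 × 252 = 252
  Σ(broken) = 4226 kJ
Bonds formed (products):
  C-C: 2 × 359 = 718
  C-Cl: 1 × 339 = 339
  C-H: 7 × 407 = 2849
  H-Cl: 1 × 448 = 448
  Σ(formed) = 4354 kJ
ΔH = Σ(broken) − Σ(formed) = 4226 − 4354 = −128 kJ

ΔH ≈ −128 kJ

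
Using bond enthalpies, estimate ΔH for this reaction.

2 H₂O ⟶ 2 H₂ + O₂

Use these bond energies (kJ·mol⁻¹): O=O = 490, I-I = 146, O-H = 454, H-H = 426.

Bonds broken (reactants):
  O-H: 4 × 454 = 1816
  Σ(broken) = 1816 kJ
Bonds formed (products):
  H-H: 2 × 426 = 852
  O=O: 1 × 490 = 490
  Σ(formed) = 1342 kJ
ΔH = Σ(broken) − Σ(formed) = 1816 − 1342 = +474 kJ

ΔH ≈ +474 kJ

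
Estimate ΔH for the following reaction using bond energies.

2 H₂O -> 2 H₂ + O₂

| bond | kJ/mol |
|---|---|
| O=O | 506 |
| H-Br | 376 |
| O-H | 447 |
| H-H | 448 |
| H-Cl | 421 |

ΔH ≈ +386 kJ

Bonds broken (reactants):
  O-H: 4 × 447 = 1788
  Σ(broken) = 1788 kJ
Bonds formed (products):
  H-H: 2 × 448 = 896
  O=O: 1 × 506 = 506
  Σ(formed) = 1402 kJ
ΔH = Σ(broken) − Σ(formed) = 1788 − 1402 = +386 kJ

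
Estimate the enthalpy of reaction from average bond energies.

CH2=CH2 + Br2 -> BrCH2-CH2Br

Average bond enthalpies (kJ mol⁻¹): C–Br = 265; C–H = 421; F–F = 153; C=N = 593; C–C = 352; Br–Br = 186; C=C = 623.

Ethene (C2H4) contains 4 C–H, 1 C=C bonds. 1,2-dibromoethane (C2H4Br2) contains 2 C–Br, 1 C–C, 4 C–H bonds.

ΔH ≈ −73 kJ

Bonds broken (reactants):
  Br–Br: 1 × 186 = 186
  C–H: 4 × 421 = 1684
  C=C: 1 × 623 = 623
  Σ(broken) = 2493 kJ
Bonds formed (products):
  C–Br: 2 × 265 = 530
  C–C: 1 × 352 = 352
  C–H: 4 × 421 = 1684
  Σ(formed) = 2566 kJ
ΔH = Σ(broken) − Σ(formed) = 2493 − 2566 = −73 kJ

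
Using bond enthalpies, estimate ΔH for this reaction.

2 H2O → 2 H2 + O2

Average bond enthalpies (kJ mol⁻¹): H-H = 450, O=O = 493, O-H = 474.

ΔH ≈ +503 kJ

Bonds broken (reactants):
  O-H: 4 × 474 = 1896
  Σ(broken) = 1896 kJ
Bonds formed (products):
  H-H: 2 × 450 = 900
  O=O: 1 × 493 = 493
  Σ(formed) = 1393 kJ
ΔH = Σ(broken) − Σ(formed) = 1896 − 1393 = +503 kJ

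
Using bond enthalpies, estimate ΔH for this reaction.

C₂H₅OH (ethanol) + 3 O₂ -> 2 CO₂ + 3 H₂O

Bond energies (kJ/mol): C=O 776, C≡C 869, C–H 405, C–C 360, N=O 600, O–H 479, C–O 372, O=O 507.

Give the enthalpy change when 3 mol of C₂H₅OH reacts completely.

Bonds broken (reactants):
  C–C: 1 × 360 = 360
  C–H: 5 × 405 = 2025
  C–O: 1 × 372 = 372
  O–H: 1 × 479 = 479
  O=O: 3 × 507 = 1521
  Σ(broken) = 4757 kJ
Bonds formed (products):
  C=O: 4 × 776 = 3104
  O–H: 6 × 479 = 2874
  Σ(formed) = 5978 kJ
ΔH = Σ(broken) − Σ(formed) = 4757 − 5978 = −1221 kJ
For 3× the reaction as written: 3 × (−1221) = −3663 kJ

ΔH = −3663 kJ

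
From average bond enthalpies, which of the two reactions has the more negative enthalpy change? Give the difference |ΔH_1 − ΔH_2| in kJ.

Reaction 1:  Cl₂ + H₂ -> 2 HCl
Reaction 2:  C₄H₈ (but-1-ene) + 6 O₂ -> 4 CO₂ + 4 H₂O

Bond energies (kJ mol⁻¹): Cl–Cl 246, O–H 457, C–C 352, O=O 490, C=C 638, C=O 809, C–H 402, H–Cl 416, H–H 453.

Reaction 1:
  Bonds broken (reactants):
    Cl–Cl: 1 × 246 = 246
    H–H: 1 × 453 = 453
    Σ(broken) = 699 kJ
  Bonds formed (products):
    H–Cl: 2 × 416 = 832
    Σ(formed) = 832 kJ
  ΔH_1 = 699 − 832 = −133 kJ
Reaction 2:
  Bonds broken (reactants):
    C–C: 2 × 352 = 704
    C–H: 8 × 402 = 3216
    C=C: 1 × 638 = 638
    O=O: 6 × 490 = 2940
    Σ(broken) = 7498 kJ
  Bonds formed (products):
    C=O: 8 × 809 = 6472
    O–H: 8 × 457 = 3656
    Σ(formed) = 10128 kJ
  ΔH_2 = 7498 − 10128 = −2630 kJ
ΔH_1 − ΔH_2 = +2497 kJ, so reaction 2 has the more negative ΔH; |ΔH_1 − ΔH_2| = 2497 kJ.

Reaction 2, by 2497 kJ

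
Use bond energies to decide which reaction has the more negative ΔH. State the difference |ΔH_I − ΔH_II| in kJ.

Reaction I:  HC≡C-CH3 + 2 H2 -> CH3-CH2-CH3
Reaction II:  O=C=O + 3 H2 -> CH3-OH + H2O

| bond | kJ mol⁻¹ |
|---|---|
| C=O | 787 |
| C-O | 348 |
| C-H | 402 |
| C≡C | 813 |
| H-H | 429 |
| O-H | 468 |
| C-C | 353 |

Reaction I, by 193 kJ

Reaction I:
  Bonds broken (reactants):
    C≡C: 1 × 813 = 813
    C-C: 1 × 353 = 353
    C-H: 4 × 402 = 1608
    H-H: 2 × 429 = 858
    Σ(broken) = 3632 kJ
  Bonds formed (products):
    C-C: 2 × 353 = 706
    C-H: 8 × 402 = 3216
    Σ(formed) = 3922 kJ
  ΔH_I = 3632 − 3922 = −290 kJ
Reaction II:
  Bonds broken (reactants):
    C=O: 2 × 787 = 1574
    H-H: 3 × 429 = 1287
    Σ(broken) = 2861 kJ
  Bonds formed (products):
    C-H: 3 × 402 = 1206
    C-O: 1 × 348 = 348
    O-H: 3 × 468 = 1404
    Σ(formed) = 2958 kJ
  ΔH_II = 2861 − 2958 = −97 kJ
ΔH_I − ΔH_II = −193 kJ, so reaction I has the more negative ΔH; |ΔH_I − ΔH_II| = 193 kJ.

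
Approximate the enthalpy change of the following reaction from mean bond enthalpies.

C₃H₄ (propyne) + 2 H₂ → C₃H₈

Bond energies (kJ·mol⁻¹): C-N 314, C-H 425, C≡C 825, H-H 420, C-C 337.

ΔH ≈ −372 kJ

Bonds broken (reactants):
  C≡C: 1 × 825 = 825
  C-C: 1 × 337 = 337
  C-H: 4 × 425 = 1700
  H-H: 2 × 420 = 840
  Σ(broken) = 3702 kJ
Bonds formed (products):
  C-C: 2 × 337 = 674
  C-H: 8 × 425 = 3400
  Σ(formed) = 4074 kJ
ΔH = Σ(broken) − Σ(formed) = 3702 − 4074 = −372 kJ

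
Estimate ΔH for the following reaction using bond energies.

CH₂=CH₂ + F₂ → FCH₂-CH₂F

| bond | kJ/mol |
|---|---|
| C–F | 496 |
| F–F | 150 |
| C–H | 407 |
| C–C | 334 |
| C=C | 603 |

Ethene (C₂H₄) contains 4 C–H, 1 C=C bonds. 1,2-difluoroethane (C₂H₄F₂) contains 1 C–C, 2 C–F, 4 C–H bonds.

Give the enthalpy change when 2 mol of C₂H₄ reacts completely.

Bonds broken (reactants):
  C–H: 4 × 407 = 1628
  C=C: 1 × 603 = 603
  F–F: 1 × 150 = 150
  Σ(broken) = 2381 kJ
Bonds formed (products):
  C–C: 1 × 334 = 334
  C–F: 2 × 496 = 992
  C–H: 4 × 407 = 1628
  Σ(formed) = 2954 kJ
ΔH = Σ(broken) − Σ(formed) = 2381 − 2954 = −573 kJ
For 2× the reaction as written: 2 × (−573) = −1146 kJ

ΔH = −1146 kJ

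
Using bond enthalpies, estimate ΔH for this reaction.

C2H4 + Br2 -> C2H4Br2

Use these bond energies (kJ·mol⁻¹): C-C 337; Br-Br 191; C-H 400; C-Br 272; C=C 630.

Bonds broken (reactants):
  Br-Br: 1 × 191 = 191
  C-H: 4 × 400 = 1600
  C=C: 1 × 630 = 630
  Σ(broken) = 2421 kJ
Bonds formed (products):
  C-Br: 2 × 272 = 544
  C-C: 1 × 337 = 337
  C-H: 4 × 400 = 1600
  Σ(formed) = 2481 kJ
ΔH = Σ(broken) − Σ(formed) = 2421 − 2481 = −60 kJ

ΔH ≈ −60 kJ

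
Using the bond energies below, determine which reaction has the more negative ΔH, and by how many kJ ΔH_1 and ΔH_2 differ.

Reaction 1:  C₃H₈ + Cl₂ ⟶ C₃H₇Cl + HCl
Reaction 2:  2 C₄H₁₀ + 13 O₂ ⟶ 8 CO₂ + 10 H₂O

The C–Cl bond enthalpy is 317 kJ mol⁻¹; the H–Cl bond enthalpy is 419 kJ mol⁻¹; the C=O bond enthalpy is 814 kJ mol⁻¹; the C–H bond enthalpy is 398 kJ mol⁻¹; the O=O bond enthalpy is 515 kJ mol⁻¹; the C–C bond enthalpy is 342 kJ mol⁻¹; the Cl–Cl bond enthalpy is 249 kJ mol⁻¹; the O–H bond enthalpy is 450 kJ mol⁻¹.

Reaction 1:
  Bonds broken (reactants):
    C–C: 2 × 342 = 684
    C–H: 8 × 398 = 3184
    Cl–Cl: 1 × 249 = 249
    Σ(broken) = 4117 kJ
  Bonds formed (products):
    C–C: 2 × 342 = 684
    C–Cl: 1 × 317 = 317
    C–H: 7 × 398 = 2786
    H–Cl: 1 × 419 = 419
    Σ(formed) = 4206 kJ
  ΔH_1 = 4117 − 4206 = −89 kJ
Reaction 2:
  Bonds broken (reactants):
    C–C: 6 × 342 = 2052
    C–H: 20 × 398 = 7960
    O=O: 13 × 515 = 6695
    Σ(broken) = 16707 kJ
  Bonds formed (products):
    C=O: 16 × 814 = 13024
    O–H: 20 × 450 = 9000
    Σ(formed) = 22024 kJ
  ΔH_2 = 16707 − 22024 = −5317 kJ
ΔH_1 − ΔH_2 = +5228 kJ, so reaction 2 has the more negative ΔH; |ΔH_1 − ΔH_2| = 5228 kJ.

Reaction 2, by 5228 kJ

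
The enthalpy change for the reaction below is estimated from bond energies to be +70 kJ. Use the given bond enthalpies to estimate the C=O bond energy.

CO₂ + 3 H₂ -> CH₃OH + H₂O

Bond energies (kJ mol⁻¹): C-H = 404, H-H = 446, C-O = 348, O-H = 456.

Let D be the C=O bond energy.
Σ(broken) = 2×D + 3×446 = 1338 + 2D
Σ(formed) = 3×404 + 1×348 + 3×456 = 2928
ΔH = Σ(broken) − Σ(formed) = (1338 + 2D) − (2928) = −1590 + 2D
Setting this equal to +70 kJ gives 2D = 1660, so D = 830 kJ/mol.

D(C=O) ≈ 830 kJ/mol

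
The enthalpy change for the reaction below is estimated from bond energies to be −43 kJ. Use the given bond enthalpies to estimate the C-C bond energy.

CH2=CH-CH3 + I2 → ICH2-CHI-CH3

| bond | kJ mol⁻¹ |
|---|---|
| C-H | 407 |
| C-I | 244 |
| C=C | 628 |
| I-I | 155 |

Let D be the C-C bond energy.
Σ(broken) = 1×D + 6×407 + 1×628 + 1×155 = 3225 + D
Σ(formed) = 2×D + 6×407 + 2×244 = 2930 + 2D
ΔH = Σ(broken) − Σ(formed) = (3225 + D) − (2930 + 2D) = +295 − D
Setting this equal to −43 kJ gives D = 338 kJ/mol.

D(C-C) ≈ 338 kJ/mol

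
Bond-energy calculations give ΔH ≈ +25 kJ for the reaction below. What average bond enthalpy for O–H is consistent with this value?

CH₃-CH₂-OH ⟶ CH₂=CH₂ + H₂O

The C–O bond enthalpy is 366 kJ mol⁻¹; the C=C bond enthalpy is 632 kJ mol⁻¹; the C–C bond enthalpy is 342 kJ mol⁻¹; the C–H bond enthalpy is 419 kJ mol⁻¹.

D(O–H) ≈ 470 kJ/mol

Let D be the O–H bond energy.
Σ(broken) = 1×342 + 5×419 + 1×366 + 1×D = 2803 + D
Σ(formed) = 4×419 + 1×632 + 2×D = 2308 + 2D
ΔH = Σ(broken) − Σ(formed) = (2803 + D) − (2308 + 2D) = +495 − D
Setting this equal to +25 kJ gives D = 470 kJ/mol.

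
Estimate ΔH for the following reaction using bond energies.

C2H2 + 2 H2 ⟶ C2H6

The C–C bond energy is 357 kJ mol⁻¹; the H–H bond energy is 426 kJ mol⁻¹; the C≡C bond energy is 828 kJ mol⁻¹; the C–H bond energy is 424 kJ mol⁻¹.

ΔH ≈ −373 kJ

Bonds broken (reactants):
  C≡C: 1 × 828 = 828
  C–H: 2 × 424 = 848
  H–H: 2 × 426 = 852
  Σ(broken) = 2528 kJ
Bonds formed (products):
  C–C: 1 × 357 = 357
  C–H: 6 × 424 = 2544
  Σ(formed) = 2901 kJ
ΔH = Σ(broken) − Σ(formed) = 2528 − 2901 = −373 kJ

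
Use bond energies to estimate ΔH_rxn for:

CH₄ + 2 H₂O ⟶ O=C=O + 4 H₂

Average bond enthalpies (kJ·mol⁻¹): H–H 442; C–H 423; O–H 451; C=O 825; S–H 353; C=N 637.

Bonds broken (reactants):
  C–H: 4 × 423 = 1692
  O–H: 4 × 451 = 1804
  Σ(broken) = 3496 kJ
Bonds formed (products):
  C=O: 2 × 825 = 1650
  H–H: 4 × 442 = 1768
  Σ(formed) = 3418 kJ
ΔH = Σ(broken) − Σ(formed) = 3496 − 3418 = +78 kJ

ΔH ≈ +78 kJ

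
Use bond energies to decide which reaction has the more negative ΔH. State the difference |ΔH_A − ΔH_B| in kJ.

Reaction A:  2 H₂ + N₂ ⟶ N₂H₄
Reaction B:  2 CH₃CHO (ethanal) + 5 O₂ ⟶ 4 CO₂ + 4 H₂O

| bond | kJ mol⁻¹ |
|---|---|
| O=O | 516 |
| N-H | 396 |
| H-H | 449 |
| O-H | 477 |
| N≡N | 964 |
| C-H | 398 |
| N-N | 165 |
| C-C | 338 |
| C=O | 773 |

Reaction B, by 2127 kJ

Reaction A:
  Bonds broken (reactants):
    H-H: 2 × 449 = 898
    N≡N: 1 × 964 = 964
    Σ(broken) = 1862 kJ
  Bonds formed (products):
    N-H: 4 × 396 = 1584
    N-N: 1 × 165 = 165
    Σ(formed) = 1749 kJ
  ΔH_A = 1862 − 1749 = +113 kJ
Reaction B:
  Bonds broken (reactants):
    C-C: 2 × 338 = 676
    C-H: 8 × 398 = 3184
    C=O: 2 × 773 = 1546
    O=O: 5 × 516 = 2580
    Σ(broken) = 7986 kJ
  Bonds formed (products):
    C=O: 8 × 773 = 6184
    O-H: 8 × 477 = 3816
    Σ(formed) = 10000 kJ
  ΔH_B = 7986 − 10000 = −2014 kJ
ΔH_A − ΔH_B = +2127 kJ, so reaction B has the more negative ΔH; |ΔH_A − ΔH_B| = 2127 kJ.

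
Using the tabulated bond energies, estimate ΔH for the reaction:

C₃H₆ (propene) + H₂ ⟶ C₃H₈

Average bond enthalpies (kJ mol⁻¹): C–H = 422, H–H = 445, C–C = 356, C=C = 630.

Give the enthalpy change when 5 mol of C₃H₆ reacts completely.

Bonds broken (reactants):
  C–C: 1 × 356 = 356
  C–H: 6 × 422 = 2532
  C=C: 1 × 630 = 630
  H–H: 1 × 445 = 445
  Σ(broken) = 3963 kJ
Bonds formed (products):
  C–C: 2 × 356 = 712
  C–H: 8 × 422 = 3376
  Σ(formed) = 4088 kJ
ΔH = Σ(broken) − Σ(formed) = 3963 − 4088 = −125 kJ
For 5× the reaction as written: 5 × (−125) = −625 kJ

ΔH = −625 kJ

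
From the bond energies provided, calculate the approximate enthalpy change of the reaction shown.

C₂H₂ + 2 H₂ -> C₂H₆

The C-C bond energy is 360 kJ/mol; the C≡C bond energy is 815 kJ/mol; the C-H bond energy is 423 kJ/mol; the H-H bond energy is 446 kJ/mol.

ΔH ≈ −345 kJ

Bonds broken (reactants):
  C≡C: 1 × 815 = 815
  C-H: 2 × 423 = 846
  H-H: 2 × 446 = 892
  Σ(broken) = 2553 kJ
Bonds formed (products):
  C-C: 1 × 360 = 360
  C-H: 6 × 423 = 2538
  Σ(formed) = 2898 kJ
ΔH = Σ(broken) − Σ(formed) = 2553 − 2898 = −345 kJ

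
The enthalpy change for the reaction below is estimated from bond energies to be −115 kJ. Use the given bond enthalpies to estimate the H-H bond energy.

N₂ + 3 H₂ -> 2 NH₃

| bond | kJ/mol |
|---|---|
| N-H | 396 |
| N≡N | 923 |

Let D be the H-H bond energy.
Σ(broken) = 3×D + 1×923 = 923 + 3D
Σ(formed) = 6×396 = 2376
ΔH = Σ(broken) − Σ(formed) = (923 + 3D) − (2376) = −1453 + 3D
Setting this equal to −115 kJ gives 3D = 1338, so D = 446 kJ/mol.

D(H-H) ≈ 446 kJ/mol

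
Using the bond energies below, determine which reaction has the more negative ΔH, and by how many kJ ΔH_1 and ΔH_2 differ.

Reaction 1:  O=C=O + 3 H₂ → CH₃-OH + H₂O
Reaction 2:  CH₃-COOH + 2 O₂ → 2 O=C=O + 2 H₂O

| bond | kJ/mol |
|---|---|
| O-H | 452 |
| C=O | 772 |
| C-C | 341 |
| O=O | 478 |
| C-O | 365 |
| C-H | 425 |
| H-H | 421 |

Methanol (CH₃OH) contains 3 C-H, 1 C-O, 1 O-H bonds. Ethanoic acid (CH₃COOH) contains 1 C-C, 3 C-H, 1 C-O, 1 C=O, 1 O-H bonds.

Reaction 2, by 546 kJ

Reaction 1:
  Bonds broken (reactants):
    C=O: 2 × 772 = 1544
    H-H: 3 × 421 = 1263
    Σ(broken) = 2807 kJ
  Bonds formed (products):
    C-H: 3 × 425 = 1275
    C-O: 1 × 365 = 365
    O-H: 3 × 452 = 1356
    Σ(formed) = 2996 kJ
  ΔH_1 = 2807 − 2996 = −189 kJ
Reaction 2:
  Bonds broken (reactants):
    C-C: 1 × 341 = 341
    C-H: 3 × 425 = 1275
    C-O: 1 × 365 = 365
    C=O: 1 × 772 = 772
    O-H: 1 × 452 = 452
    O=O: 2 × 478 = 956
    Σ(broken) = 4161 kJ
  Bonds formed (products):
    C=O: 4 × 772 = 3088
    O-H: 4 × 452 = 1808
    Σ(formed) = 4896 kJ
  ΔH_2 = 4161 − 4896 = −735 kJ
ΔH_1 − ΔH_2 = +546 kJ, so reaction 2 has the more negative ΔH; |ΔH_1 − ΔH_2| = 546 kJ.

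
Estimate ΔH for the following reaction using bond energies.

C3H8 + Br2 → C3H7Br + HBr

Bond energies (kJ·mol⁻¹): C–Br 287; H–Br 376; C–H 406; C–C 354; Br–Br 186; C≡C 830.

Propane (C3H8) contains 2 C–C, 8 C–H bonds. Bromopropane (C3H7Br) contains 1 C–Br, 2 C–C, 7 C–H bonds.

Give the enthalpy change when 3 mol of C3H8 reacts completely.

Bonds broken (reactants):
  Br–Br: 1 × 186 = 186
  C–C: 2 × 354 = 708
  C–H: 8 × 406 = 3248
  Σ(broken) = 4142 kJ
Bonds formed (products):
  C–Br: 1 × 287 = 287
  C–C: 2 × 354 = 708
  C–H: 7 × 406 = 2842
  H–Br: 1 × 376 = 376
  Σ(formed) = 4213 kJ
ΔH = Σ(broken) − Σ(formed) = 4142 − 4213 = −71 kJ
For 3× the reaction as written: 3 × (−71) = −213 kJ

ΔH = −213 kJ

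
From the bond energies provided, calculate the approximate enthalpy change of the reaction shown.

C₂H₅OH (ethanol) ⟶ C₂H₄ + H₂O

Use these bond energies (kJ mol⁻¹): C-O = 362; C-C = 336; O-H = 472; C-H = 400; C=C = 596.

Bonds broken (reactants):
  C-C: 1 × 336 = 336
  C-H: 5 × 400 = 2000
  C-O: 1 × 362 = 362
  O-H: 1 × 472 = 472
  Σ(broken) = 3170 kJ
Bonds formed (products):
  C-H: 4 × 400 = 1600
  C=C: 1 × 596 = 596
  O-H: 2 × 472 = 944
  Σ(formed) = 3140 kJ
ΔH = Σ(broken) − Σ(formed) = 3170 − 3140 = +30 kJ

ΔH ≈ +30 kJ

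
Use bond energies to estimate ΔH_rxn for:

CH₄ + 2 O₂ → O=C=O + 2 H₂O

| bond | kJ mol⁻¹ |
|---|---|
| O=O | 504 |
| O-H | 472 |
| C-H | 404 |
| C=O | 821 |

Bonds broken (reactants):
  C-H: 4 × 404 = 1616
  O=O: 2 × 504 = 1008
  Σ(broken) = 2624 kJ
Bonds formed (products):
  C=O: 2 × 821 = 1642
  O-H: 4 × 472 = 1888
  Σ(formed) = 3530 kJ
ΔH = Σ(broken) − Σ(formed) = 2624 − 3530 = −906 kJ

ΔH ≈ −906 kJ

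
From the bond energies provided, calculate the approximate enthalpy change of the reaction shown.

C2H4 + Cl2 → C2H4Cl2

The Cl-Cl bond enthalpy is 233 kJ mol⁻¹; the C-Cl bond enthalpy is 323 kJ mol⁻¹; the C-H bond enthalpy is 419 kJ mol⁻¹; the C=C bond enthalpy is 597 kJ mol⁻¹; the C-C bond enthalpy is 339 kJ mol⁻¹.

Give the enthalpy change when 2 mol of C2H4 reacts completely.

ΔH = −310 kJ

Bonds broken (reactants):
  C-H: 4 × 419 = 1676
  C=C: 1 × 597 = 597
  Cl-Cl: 1 × 233 = 233
  Σ(broken) = 2506 kJ
Bonds formed (products):
  C-C: 1 × 339 = 339
  C-Cl: 2 × 323 = 646
  C-H: 4 × 419 = 1676
  Σ(formed) = 2661 kJ
ΔH = Σ(broken) − Σ(formed) = 2506 − 2661 = −155 kJ
For 2× the reaction as written: 2 × (−155) = −310 kJ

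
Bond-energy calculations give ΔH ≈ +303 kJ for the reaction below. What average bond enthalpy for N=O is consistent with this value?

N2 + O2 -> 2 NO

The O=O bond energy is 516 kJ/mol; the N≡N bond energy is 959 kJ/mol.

Let D be the N=O bond energy.
Σ(broken) = 1×959 + 1×516 = 1475
Σ(formed) = 2×D = 2D
ΔH = Σ(broken) − Σ(formed) = (1475) − (2D) = +1475 − 2D
Setting this equal to +303 kJ gives 2D = 1172, so D = 586 kJ/mol.

D(N=O) ≈ 586 kJ/mol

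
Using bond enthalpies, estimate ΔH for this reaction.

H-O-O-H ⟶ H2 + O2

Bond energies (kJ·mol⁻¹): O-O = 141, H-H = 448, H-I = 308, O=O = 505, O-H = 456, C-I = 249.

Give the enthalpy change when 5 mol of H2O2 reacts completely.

Bonds broken (reactants):
  O-H: 2 × 456 = 912
  O-O: 1 × 141 = 141
  Σ(broken) = 1053 kJ
Bonds formed (products):
  H-H: 1 × 448 = 448
  O=O: 1 × 505 = 505
  Σ(formed) = 953 kJ
ΔH = Σ(broken) − Σ(formed) = 1053 − 953 = +100 kJ
For 5× the reaction as written: 5 × (+100) = +500 kJ

ΔH = +500 kJ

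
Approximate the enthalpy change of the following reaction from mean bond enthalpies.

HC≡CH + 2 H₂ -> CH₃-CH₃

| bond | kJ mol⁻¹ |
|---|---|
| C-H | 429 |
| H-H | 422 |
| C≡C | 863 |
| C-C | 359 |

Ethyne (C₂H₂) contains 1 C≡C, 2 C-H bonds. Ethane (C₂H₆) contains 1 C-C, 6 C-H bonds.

Bonds broken (reactants):
  C≡C: 1 × 863 = 863
  C-H: 2 × 429 = 858
  H-H: 2 × 422 = 844
  Σ(broken) = 2565 kJ
Bonds formed (products):
  C-C: 1 × 359 = 359
  C-H: 6 × 429 = 2574
  Σ(formed) = 2933 kJ
ΔH = Σ(broken) − Σ(formed) = 2565 − 2933 = −368 kJ

ΔH ≈ −368 kJ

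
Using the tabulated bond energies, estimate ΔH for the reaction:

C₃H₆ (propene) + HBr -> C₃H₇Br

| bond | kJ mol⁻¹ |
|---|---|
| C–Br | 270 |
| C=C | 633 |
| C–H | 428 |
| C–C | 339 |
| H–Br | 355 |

Bonds broken (reactants):
  C–C: 1 × 339 = 339
  C–H: 6 × 428 = 2568
  C=C: 1 × 633 = 633
  H–Br: 1 × 355 = 355
  Σ(broken) = 3895 kJ
Bonds formed (products):
  C–Br: 1 × 270 = 270
  C–C: 2 × 339 = 678
  C–H: 7 × 428 = 2996
  Σ(formed) = 3944 kJ
ΔH = Σ(broken) − Σ(formed) = 3895 − 3944 = −49 kJ

ΔH ≈ −49 kJ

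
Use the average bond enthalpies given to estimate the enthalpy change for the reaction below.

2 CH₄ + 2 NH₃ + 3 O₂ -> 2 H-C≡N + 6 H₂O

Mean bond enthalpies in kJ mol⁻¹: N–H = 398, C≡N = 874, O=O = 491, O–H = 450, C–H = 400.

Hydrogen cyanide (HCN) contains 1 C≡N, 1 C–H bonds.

ΔH ≈ −887 kJ

Bonds broken (reactants):
  C–H: 8 × 400 = 3200
  N–H: 6 × 398 = 2388
  O=O: 3 × 491 = 1473
  Σ(broken) = 7061 kJ
Bonds formed (products):
  C≡N: 2 × 874 = 1748
  C–H: 2 × 400 = 800
  O–H: 12 × 450 = 5400
  Σ(formed) = 7948 kJ
ΔH = Σ(broken) − Σ(formed) = 7061 − 7948 = −887 kJ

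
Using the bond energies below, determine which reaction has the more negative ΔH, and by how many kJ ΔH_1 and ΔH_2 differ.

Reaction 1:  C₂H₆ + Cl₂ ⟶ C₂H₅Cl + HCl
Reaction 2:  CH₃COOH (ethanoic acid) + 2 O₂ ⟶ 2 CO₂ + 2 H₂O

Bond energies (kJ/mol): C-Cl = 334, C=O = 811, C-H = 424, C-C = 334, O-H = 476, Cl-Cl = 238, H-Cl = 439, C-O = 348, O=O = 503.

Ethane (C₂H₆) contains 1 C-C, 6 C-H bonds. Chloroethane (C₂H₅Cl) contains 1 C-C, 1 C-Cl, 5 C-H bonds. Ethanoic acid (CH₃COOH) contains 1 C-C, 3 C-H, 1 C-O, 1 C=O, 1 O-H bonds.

Reaction 2, by 790 kJ

Reaction 1:
  Bonds broken (reactants):
    C-C: 1 × 334 = 334
    C-H: 6 × 424 = 2544
    Cl-Cl: 1 × 238 = 238
    Σ(broken) = 3116 kJ
  Bonds formed (products):
    C-C: 1 × 334 = 334
    C-Cl: 1 × 334 = 334
    C-H: 5 × 424 = 2120
    H-Cl: 1 × 439 = 439
    Σ(formed) = 3227 kJ
  ΔH_1 = 3116 − 3227 = −111 kJ
Reaction 2:
  Bonds broken (reactants):
    C-C: 1 × 334 = 334
    C-H: 3 × 424 = 1272
    C-O: 1 × 348 = 348
    C=O: 1 × 811 = 811
    O-H: 1 × 476 = 476
    O=O: 2 × 503 = 1006
    Σ(broken) = 4247 kJ
  Bonds formed (products):
    C=O: 4 × 811 = 3244
    O-H: 4 × 476 = 1904
    Σ(formed) = 5148 kJ
  ΔH_2 = 4247 − 5148 = −901 kJ
ΔH_1 − ΔH_2 = +790 kJ, so reaction 2 has the more negative ΔH; |ΔH_1 − ΔH_2| = 790 kJ.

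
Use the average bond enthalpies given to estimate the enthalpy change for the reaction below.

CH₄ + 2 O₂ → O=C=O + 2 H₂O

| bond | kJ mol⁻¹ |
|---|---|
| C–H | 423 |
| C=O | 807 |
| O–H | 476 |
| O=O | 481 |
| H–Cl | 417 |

Bonds broken (reactants):
  C–H: 4 × 423 = 1692
  O=O: 2 × 481 = 962
  Σ(broken) = 2654 kJ
Bonds formed (products):
  C=O: 2 × 807 = 1614
  O–H: 4 × 476 = 1904
  Σ(formed) = 3518 kJ
ΔH = Σ(broken) − Σ(formed) = 2654 − 3518 = −864 kJ

ΔH ≈ −864 kJ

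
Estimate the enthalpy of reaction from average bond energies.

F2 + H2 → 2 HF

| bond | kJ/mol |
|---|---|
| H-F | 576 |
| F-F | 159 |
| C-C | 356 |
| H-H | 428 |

Bonds broken (reactants):
  F-F: 1 × 159 = 159
  H-H: 1 × 428 = 428
  Σ(broken) = 587 kJ
Bonds formed (products):
  H-F: 2 × 576 = 1152
  Σ(formed) = 1152 kJ
ΔH = Σ(broken) − Σ(formed) = 587 − 1152 = −565 kJ

ΔH ≈ −565 kJ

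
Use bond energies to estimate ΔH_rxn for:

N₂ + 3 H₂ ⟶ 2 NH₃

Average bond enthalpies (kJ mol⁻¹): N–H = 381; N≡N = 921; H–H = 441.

Bonds broken (reactants):
  H–H: 3 × 441 = 1323
  N≡N: 1 × 921 = 921
  Σ(broken) = 2244 kJ
Bonds formed (products):
  N–H: 6 × 381 = 2286
  Σ(formed) = 2286 kJ
ΔH = Σ(broken) − Σ(formed) = 2244 − 2286 = −42 kJ

ΔH ≈ −42 kJ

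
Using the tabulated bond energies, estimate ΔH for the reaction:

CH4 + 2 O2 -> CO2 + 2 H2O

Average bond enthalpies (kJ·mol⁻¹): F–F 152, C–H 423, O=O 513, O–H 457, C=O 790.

ΔH ≈ −690 kJ

Bonds broken (reactants):
  C–H: 4 × 423 = 1692
  O=O: 2 × 513 = 1026
  Σ(broken) = 2718 kJ
Bonds formed (products):
  C=O: 2 × 790 = 1580
  O–H: 4 × 457 = 1828
  Σ(formed) = 3408 kJ
ΔH = Σ(broken) − Σ(formed) = 2718 − 3408 = −690 kJ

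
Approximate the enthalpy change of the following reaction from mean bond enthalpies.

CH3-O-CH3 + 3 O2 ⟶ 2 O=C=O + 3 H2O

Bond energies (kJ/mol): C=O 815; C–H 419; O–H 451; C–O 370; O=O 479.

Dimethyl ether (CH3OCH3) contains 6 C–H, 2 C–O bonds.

ΔH ≈ −1275 kJ

Bonds broken (reactants):
  C–H: 6 × 419 = 2514
  C–O: 2 × 370 = 740
  O=O: 3 × 479 = 1437
  Σ(broken) = 4691 kJ
Bonds formed (products):
  C=O: 4 × 815 = 3260
  O–H: 6 × 451 = 2706
  Σ(formed) = 5966 kJ
ΔH = Σ(broken) − Σ(formed) = 4691 − 5966 = −1275 kJ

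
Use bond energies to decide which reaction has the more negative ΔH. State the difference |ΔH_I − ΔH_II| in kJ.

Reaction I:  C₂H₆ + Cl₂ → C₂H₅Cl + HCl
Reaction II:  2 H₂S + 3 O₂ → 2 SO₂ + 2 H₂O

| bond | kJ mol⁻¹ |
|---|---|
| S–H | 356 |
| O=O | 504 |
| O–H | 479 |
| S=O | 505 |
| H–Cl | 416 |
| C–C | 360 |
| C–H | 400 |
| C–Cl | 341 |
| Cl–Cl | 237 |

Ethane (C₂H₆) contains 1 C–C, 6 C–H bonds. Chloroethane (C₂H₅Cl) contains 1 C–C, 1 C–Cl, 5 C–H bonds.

Reaction I:
  Bonds broken (reactants):
    C–C: 1 × 360 = 360
    C–H: 6 × 400 = 2400
    Cl–Cl: 1 × 237 = 237
    Σ(broken) = 2997 kJ
  Bonds formed (products):
    C–C: 1 × 360 = 360
    C–Cl: 1 × 341 = 341
    C–H: 5 × 400 = 2000
    H–Cl: 1 × 416 = 416
    Σ(formed) = 3117 kJ
  ΔH_I = 2997 − 3117 = −120 kJ
Reaction II:
  Bonds broken (reactants):
    O=O: 3 × 504 = 1512
    S–H: 4 × 356 = 1424
    Σ(broken) = 2936 kJ
  Bonds formed (products):
    O–H: 4 × 479 = 1916
    S=O: 4 × 505 = 2020
    Σ(formed) = 3936 kJ
  ΔH_II = 2936 − 3936 = −1000 kJ
ΔH_I − ΔH_II = +880 kJ, so reaction II has the more negative ΔH; |ΔH_I − ΔH_II| = 880 kJ.

Reaction II, by 880 kJ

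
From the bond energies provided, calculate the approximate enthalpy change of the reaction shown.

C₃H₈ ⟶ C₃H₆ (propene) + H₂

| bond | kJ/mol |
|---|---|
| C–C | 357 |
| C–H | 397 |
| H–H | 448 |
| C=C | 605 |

ΔH ≈ +98 kJ

Bonds broken (reactants):
  C–C: 2 × 357 = 714
  C–H: 8 × 397 = 3176
  Σ(broken) = 3890 kJ
Bonds formed (products):
  C–C: 1 × 357 = 357
  C–H: 6 × 397 = 2382
  C=C: 1 × 605 = 605
  H–H: 1 × 448 = 448
  Σ(formed) = 3792 kJ
ΔH = Σ(broken) − Σ(formed) = 3890 − 3792 = +98 kJ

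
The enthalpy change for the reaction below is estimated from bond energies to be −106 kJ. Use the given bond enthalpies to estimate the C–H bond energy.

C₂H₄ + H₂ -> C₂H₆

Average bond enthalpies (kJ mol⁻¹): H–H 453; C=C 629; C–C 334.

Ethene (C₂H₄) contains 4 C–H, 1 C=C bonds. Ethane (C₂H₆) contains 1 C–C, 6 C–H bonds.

D(C–H) ≈ 427 kJ/mol

Let D be the C–H bond energy.
Σ(broken) = 4×D + 1×629 + 1×453 = 1082 + 4D
Σ(formed) = 1×334 + 6×D = 334 + 6D
ΔH = Σ(broken) − Σ(formed) = (1082 + 4D) − (334 + 6D) = +748 − 2D
Setting this equal to −106 kJ gives 2D = 854, so D = 427 kJ/mol.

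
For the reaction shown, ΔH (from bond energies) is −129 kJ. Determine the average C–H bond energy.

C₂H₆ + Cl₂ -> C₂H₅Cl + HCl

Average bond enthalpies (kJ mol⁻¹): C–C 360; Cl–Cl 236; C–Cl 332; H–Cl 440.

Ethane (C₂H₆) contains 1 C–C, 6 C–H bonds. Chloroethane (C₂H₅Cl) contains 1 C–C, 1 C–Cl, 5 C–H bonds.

D(C–H) ≈ 407 kJ/mol

Let D be the C–H bond energy.
Σ(broken) = 1×360 + 6×D + 1×236 = 596 + 6D
Σ(formed) = 1×360 + 1×332 + 5×D + 1×440 = 1132 + 5D
ΔH = Σ(broken) − Σ(formed) = (596 + 6D) − (1132 + 5D) = −536 + D
Setting this equal to −129 kJ gives D = 407 kJ/mol.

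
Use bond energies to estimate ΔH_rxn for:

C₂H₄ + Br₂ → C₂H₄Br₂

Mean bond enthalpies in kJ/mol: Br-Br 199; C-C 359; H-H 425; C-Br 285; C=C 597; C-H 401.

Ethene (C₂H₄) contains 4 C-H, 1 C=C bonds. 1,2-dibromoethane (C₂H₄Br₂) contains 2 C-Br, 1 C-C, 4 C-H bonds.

Bonds broken (reactants):
  Br-Br: 1 × 199 = 199
  C-H: 4 × 401 = 1604
  C=C: 1 × 597 = 597
  Σ(broken) = 2400 kJ
Bonds formed (products):
  C-Br: 2 × 285 = 570
  C-C: 1 × 359 = 359
  C-H: 4 × 401 = 1604
  Σ(formed) = 2533 kJ
ΔH = Σ(broken) − Σ(formed) = 2400 − 2533 = −133 kJ

ΔH ≈ −133 kJ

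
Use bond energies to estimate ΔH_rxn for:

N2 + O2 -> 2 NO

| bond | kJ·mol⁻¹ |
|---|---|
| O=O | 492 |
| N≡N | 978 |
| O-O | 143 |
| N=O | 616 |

ΔH ≈ +238 kJ

Bonds broken (reactants):
  N≡N: 1 × 978 = 978
  O=O: 1 × 492 = 492
  Σ(broken) = 1470 kJ
Bonds formed (products):
  N=O: 2 × 616 = 1232
  Σ(formed) = 1232 kJ
ΔH = Σ(broken) − Σ(formed) = 1470 − 1232 = +238 kJ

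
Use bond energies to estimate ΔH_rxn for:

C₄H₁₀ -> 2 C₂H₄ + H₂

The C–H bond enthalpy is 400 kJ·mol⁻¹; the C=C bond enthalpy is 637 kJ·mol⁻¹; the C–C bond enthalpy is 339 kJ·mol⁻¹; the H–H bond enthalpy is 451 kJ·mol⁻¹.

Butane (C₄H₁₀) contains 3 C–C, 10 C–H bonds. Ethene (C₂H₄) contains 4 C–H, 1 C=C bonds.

Bonds broken (reactants):
  C–C: 3 × 339 = 1017
  C–H: 10 × 400 = 4000
  Σ(broken) = 5017 kJ
Bonds formed (products):
  C–H: 8 × 400 = 3200
  C=C: 2 × 637 = 1274
  H–H: 1 × 451 = 451
  Σ(formed) = 4925 kJ
ΔH = Σ(broken) − Σ(formed) = 5017 − 4925 = +92 kJ

ΔH ≈ +92 kJ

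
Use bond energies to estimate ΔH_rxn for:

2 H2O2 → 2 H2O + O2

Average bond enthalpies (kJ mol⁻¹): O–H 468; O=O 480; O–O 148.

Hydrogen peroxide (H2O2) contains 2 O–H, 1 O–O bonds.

ΔH ≈ −184 kJ

Bonds broken (reactants):
  O–H: 4 × 468 = 1872
  O–O: 2 × 148 = 296
  Σ(broken) = 2168 kJ
Bonds formed (products):
  O–H: 4 × 468 = 1872
  O=O: 1 × 480 = 480
  Σ(formed) = 2352 kJ
ΔH = Σ(broken) − Σ(formed) = 2168 − 2352 = −184 kJ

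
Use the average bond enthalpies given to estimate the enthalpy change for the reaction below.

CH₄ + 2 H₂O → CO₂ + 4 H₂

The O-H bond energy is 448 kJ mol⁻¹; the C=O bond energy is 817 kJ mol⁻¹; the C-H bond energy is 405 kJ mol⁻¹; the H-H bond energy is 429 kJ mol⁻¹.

ΔH ≈ +62 kJ

Bonds broken (reactants):
  C-H: 4 × 405 = 1620
  O-H: 4 × 448 = 1792
  Σ(broken) = 3412 kJ
Bonds formed (products):
  C=O: 2 × 817 = 1634
  H-H: 4 × 429 = 1716
  Σ(formed) = 3350 kJ
ΔH = Σ(broken) − Σ(formed) = 3412 − 3350 = +62 kJ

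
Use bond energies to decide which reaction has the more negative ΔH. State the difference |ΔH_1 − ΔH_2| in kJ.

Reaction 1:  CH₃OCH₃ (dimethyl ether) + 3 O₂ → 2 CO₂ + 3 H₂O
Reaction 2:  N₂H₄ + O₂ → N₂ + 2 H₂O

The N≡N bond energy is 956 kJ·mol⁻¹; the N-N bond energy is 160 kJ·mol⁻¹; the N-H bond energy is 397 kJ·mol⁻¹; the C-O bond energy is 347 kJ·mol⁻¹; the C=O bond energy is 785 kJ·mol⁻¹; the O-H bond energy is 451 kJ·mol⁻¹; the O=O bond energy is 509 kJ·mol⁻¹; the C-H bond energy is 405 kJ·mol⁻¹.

Reaction 1:
  Bonds broken (reactants):
    C-H: 6 × 405 = 2430
    C-O: 2 × 347 = 694
    O=O: 3 × 509 = 1527
    Σ(broken) = 4651 kJ
  Bonds formed (products):
    C=O: 4 × 785 = 3140
    O-H: 6 × 451 = 2706
    Σ(formed) = 5846 kJ
  ΔH_1 = 4651 − 5846 = −1195 kJ
Reaction 2:
  Bonds broken (reactants):
    N-H: 4 × 397 = 1588
    N-N: 1 × 160 = 160
    O=O: 1 × 509 = 509
    Σ(broken) = 2257 kJ
  Bonds formed (products):
    N≡N: 1 × 956 = 956
    O-H: 4 × 451 = 1804
    Σ(formed) = 2760 kJ
  ΔH_2 = 2257 − 2760 = −503 kJ
ΔH_1 − ΔH_2 = −692 kJ, so reaction 1 has the more negative ΔH; |ΔH_1 − ΔH_2| = 692 kJ.

Reaction 1, by 692 kJ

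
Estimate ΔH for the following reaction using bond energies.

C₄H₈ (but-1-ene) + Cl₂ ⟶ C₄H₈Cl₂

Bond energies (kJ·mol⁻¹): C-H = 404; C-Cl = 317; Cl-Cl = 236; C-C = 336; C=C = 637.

ΔH ≈ −97 kJ

Bonds broken (reactants):
  C-C: 2 × 336 = 672
  C-H: 8 × 404 = 3232
  C=C: 1 × 637 = 637
  Cl-Cl: 1 × 236 = 236
  Σ(broken) = 4777 kJ
Bonds formed (products):
  C-C: 3 × 336 = 1008
  C-Cl: 2 × 317 = 634
  C-H: 8 × 404 = 3232
  Σ(formed) = 4874 kJ
ΔH = Σ(broken) − Σ(formed) = 4777 − 4874 = −97 kJ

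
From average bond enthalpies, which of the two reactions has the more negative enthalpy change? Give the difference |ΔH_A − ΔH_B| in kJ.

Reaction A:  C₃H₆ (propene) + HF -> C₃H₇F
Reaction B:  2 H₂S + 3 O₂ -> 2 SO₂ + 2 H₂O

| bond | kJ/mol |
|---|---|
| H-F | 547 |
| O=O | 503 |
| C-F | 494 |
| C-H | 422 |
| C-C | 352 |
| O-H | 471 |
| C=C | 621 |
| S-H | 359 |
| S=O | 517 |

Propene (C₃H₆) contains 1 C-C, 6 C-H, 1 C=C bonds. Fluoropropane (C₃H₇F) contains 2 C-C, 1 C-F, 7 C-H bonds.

Reaction B, by 907 kJ

Reaction A:
  Bonds broken (reactants):
    C-C: 1 × 352 = 352
    C-H: 6 × 422 = 2532
    C=C: 1 × 621 = 621
    H-F: 1 × 547 = 547
    Σ(broken) = 4052 kJ
  Bonds formed (products):
    C-C: 2 × 352 = 704
    C-F: 1 × 494 = 494
    C-H: 7 × 422 = 2954
    Σ(formed) = 4152 kJ
  ΔH_A = 4052 − 4152 = −100 kJ
Reaction B:
  Bonds broken (reactants):
    O=O: 3 × 503 = 1509
    S-H: 4 × 359 = 1436
    Σ(broken) = 2945 kJ
  Bonds formed (products):
    O-H: 4 × 471 = 1884
    S=O: 4 × 517 = 2068
    Σ(formed) = 3952 kJ
  ΔH_B = 2945 − 3952 = −1007 kJ
ΔH_A − ΔH_B = +907 kJ, so reaction B has the more negative ΔH; |ΔH_A − ΔH_B| = 907 kJ.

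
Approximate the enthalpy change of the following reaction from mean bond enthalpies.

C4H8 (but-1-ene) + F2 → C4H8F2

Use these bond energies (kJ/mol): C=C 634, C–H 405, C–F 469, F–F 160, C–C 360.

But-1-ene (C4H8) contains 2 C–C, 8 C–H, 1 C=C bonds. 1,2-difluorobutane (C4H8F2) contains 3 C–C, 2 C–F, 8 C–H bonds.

ΔH ≈ −504 kJ

Bonds broken (reactants):
  C–C: 2 × 360 = 720
  C–H: 8 × 405 = 3240
  C=C: 1 × 634 = 634
  F–F: 1 × 160 = 160
  Σ(broken) = 4754 kJ
Bonds formed (products):
  C–C: 3 × 360 = 1080
  C–F: 2 × 469 = 938
  C–H: 8 × 405 = 3240
  Σ(formed) = 5258 kJ
ΔH = Σ(broken) − Σ(formed) = 4754 − 5258 = −504 kJ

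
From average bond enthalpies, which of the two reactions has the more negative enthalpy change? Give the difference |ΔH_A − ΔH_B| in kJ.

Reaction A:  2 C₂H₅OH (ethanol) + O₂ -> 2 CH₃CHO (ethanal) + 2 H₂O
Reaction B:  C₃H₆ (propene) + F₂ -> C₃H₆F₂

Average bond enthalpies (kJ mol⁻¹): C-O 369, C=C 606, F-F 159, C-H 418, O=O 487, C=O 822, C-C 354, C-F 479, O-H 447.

Reaction B, by 70 kJ

Reaction A:
  Bonds broken (reactants):
    C-C: 2 × 354 = 708
    C-H: 10 × 418 = 4180
    C-O: 2 × 369 = 738
    O-H: 2 × 447 = 894
    O=O: 1 × 487 = 487
    Σ(broken) = 7007 kJ
  Bonds formed (products):
    C-C: 2 × 354 = 708
    C-H: 8 × 418 = 3344
    C=O: 2 × 822 = 1644
    O-H: 4 × 447 = 1788
    Σ(formed) = 7484 kJ
  ΔH_A = 7007 − 7484 = −477 kJ
Reaction B:
  Bonds broken (reactants):
    C-C: 1 × 354 = 354
    C-H: 6 × 418 = 2508
    C=C: 1 × 606 = 606
    F-F: 1 × 159 = 159
    Σ(broken) = 3627 kJ
  Bonds formed (products):
    C-C: 2 × 354 = 708
    C-F: 2 × 479 = 958
    C-H: 6 × 418 = 2508
    Σ(formed) = 4174 kJ
  ΔH_B = 3627 − 4174 = −547 kJ
ΔH_A − ΔH_B = +70 kJ, so reaction B has the more negative ΔH; |ΔH_A − ΔH_B| = 70 kJ.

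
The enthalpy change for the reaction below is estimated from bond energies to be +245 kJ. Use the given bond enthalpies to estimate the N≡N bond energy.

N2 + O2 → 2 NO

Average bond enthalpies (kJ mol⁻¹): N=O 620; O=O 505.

D(N≡N) ≈ 980 kJ/mol

Let D be the N≡N bond energy.
Σ(broken) = 1×D + 1×505 = 505 + D
Σ(formed) = 2×620 = 1240
ΔH = Σ(broken) − Σ(formed) = (505 + D) − (1240) = −735 + D
Setting this equal to +245 kJ gives D = 980 kJ/mol.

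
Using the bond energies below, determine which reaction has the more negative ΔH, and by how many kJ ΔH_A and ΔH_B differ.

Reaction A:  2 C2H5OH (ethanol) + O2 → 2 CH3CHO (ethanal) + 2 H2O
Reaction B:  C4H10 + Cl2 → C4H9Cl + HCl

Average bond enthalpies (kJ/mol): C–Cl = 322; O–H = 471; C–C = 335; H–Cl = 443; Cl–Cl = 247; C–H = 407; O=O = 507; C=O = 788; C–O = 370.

Reaction A:
  Bonds broken (reactants):
    C–C: 2 × 335 = 670
    C–H: 10 × 407 = 4070
    C–O: 2 × 370 = 740
    O–H: 2 × 471 = 942
    O=O: 1 × 507 = 507
    Σ(broken) = 6929 kJ
  Bonds formed (products):
    C–C: 2 × 335 = 670
    C–H: 8 × 407 = 3256
    C=O: 2 × 788 = 1576
    O–H: 4 × 471 = 1884
    Σ(formed) = 7386 kJ
  ΔH_A = 6929 − 7386 = −457 kJ
Reaction B:
  Bonds broken (reactants):
    C–C: 3 × 335 = 1005
    C–H: 10 × 407 = 4070
    Cl–Cl: 1 × 247 = 247
    Σ(broken) = 5322 kJ
  Bonds formed (products):
    C–C: 3 × 335 = 1005
    C–Cl: 1 × 322 = 322
    C–H: 9 × 407 = 3663
    H–Cl: 1 × 443 = 443
    Σ(formed) = 5433 kJ
  ΔH_B = 5322 − 5433 = −111 kJ
ΔH_A − ΔH_B = −346 kJ, so reaction A has the more negative ΔH; |ΔH_A − ΔH_B| = 346 kJ.

Reaction A, by 346 kJ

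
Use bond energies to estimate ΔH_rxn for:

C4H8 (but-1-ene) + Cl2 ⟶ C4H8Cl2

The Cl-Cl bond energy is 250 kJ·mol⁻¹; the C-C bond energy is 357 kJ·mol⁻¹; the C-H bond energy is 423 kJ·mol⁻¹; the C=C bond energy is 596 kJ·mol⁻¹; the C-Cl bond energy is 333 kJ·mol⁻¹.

Bonds broken (reactants):
  C-C: 2 × 357 = 714
  C-H: 8 × 423 = 3384
  C=C: 1 × 596 = 596
  Cl-Cl: 1 × 250 = 250
  Σ(broken) = 4944 kJ
Bonds formed (products):
  C-C: 3 × 357 = 1071
  C-Cl: 2 × 333 = 666
  C-H: 8 × 423 = 3384
  Σ(formed) = 5121 kJ
ΔH = Σ(broken) − Σ(formed) = 4944 − 5121 = −177 kJ

ΔH ≈ −177 kJ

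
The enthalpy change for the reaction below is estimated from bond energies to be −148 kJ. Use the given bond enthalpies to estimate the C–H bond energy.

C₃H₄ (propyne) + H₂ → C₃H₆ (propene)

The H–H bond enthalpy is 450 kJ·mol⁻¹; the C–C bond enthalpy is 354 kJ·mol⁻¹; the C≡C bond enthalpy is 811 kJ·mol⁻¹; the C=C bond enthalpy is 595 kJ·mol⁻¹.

Let D be the C–H bond energy.
Σ(broken) = 1×811 + 1×354 + 4×D + 1×450 = 1615 + 4D
Σ(formed) = 1×354 + 6×D + 1×595 = 949 + 6D
ΔH = Σ(broken) − Σ(formed) = (1615 + 4D) − (949 + 6D) = +666 − 2D
Setting this equal to −148 kJ gives 2D = 814, so D = 407 kJ/mol.

D(C–H) ≈ 407 kJ/mol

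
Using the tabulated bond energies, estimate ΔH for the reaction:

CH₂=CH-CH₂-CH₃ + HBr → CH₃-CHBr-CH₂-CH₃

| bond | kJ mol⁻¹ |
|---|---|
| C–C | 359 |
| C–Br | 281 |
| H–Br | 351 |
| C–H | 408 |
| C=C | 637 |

ΔH ≈ −60 kJ

Bonds broken (reactants):
  C–C: 2 × 359 = 718
  C–H: 8 × 408 = 3264
  C=C: 1 × 637 = 637
  H–Br: 1 × 351 = 351
  Σ(broken) = 4970 kJ
Bonds formed (products):
  C–Br: 1 × 281 = 281
  C–C: 3 × 359 = 1077
  C–H: 9 × 408 = 3672
  Σ(formed) = 5030 kJ
ΔH = Σ(broken) − Σ(formed) = 4970 − 5030 = −60 kJ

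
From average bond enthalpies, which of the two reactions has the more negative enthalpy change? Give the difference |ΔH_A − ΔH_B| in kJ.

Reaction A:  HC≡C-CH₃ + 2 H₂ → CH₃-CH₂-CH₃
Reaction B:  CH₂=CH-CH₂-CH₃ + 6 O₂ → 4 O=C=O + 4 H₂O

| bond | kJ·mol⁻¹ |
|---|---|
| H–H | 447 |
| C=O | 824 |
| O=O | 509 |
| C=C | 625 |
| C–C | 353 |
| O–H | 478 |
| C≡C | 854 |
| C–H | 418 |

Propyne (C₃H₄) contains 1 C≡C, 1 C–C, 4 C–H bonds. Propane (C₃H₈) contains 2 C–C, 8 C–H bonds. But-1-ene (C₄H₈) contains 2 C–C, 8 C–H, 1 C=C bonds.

Reaction A:
  Bonds broken (reactants):
    C≡C: 1 × 854 = 854
    C–C: 1 × 353 = 353
    C–H: 4 × 418 = 1672
    H–H: 2 × 447 = 894
    Σ(broken) = 3773 kJ
  Bonds formed (products):
    C–C: 2 × 353 = 706
    C–H: 8 × 418 = 3344
    Σ(formed) = 4050 kJ
  ΔH_A = 3773 − 4050 = −277 kJ
Reaction B:
  Bonds broken (reactants):
    C–C: 2 × 353 = 706
    C–H: 8 × 418 = 3344
    C=C: 1 × 625 = 625
    O=O: 6 × 509 = 3054
    Σ(broken) = 7729 kJ
  Bonds formed (products):
    C=O: 8 × 824 = 6592
    O–H: 8 × 478 = 3824
    Σ(formed) = 10416 kJ
  ΔH_B = 7729 − 10416 = −2687 kJ
ΔH_A − ΔH_B = +2410 kJ, so reaction B has the more negative ΔH; |ΔH_A − ΔH_B| = 2410 kJ.

Reaction B, by 2410 kJ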